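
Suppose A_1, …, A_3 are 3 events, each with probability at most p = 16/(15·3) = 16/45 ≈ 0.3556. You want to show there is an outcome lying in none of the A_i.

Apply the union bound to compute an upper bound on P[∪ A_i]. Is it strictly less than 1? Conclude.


Union bound: P[∪_{i=1}^{3} A_i] ≤ Σ_i P[A_i] ≤ 3·p = 3·(16/45) = 16/15.
Numerically: 16/15 ≈ 1.0667.
Is 16/15 < 1? NO.
Since the bound 16/15 is ≥ 1, the union bound is uninformative here; it does NOT by itself certify existence.

3·p = 16/15 ≈ 1.0667; existence NOT certified by the union bound.


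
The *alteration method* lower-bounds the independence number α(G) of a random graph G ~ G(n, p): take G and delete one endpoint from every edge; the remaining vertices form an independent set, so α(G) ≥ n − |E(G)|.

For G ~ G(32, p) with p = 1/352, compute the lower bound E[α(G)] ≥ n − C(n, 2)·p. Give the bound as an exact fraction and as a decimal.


E[|E(G)|] = C(32, 2)·p = 496 · (1/352) = 31/22.
E[α(G)] ≥ n − E[|E(G)|] = 32 − 31/22 = 673/22.
Numerically: ≈ 30.591.
(This is only a lower bound; the true E[α(G)] may be larger.)

E[α(G)] ≥ 673/22 ≈ 30.591.


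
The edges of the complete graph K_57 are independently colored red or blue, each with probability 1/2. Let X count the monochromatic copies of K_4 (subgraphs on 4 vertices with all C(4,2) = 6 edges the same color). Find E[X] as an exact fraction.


Let X = Σ_S X_S over the C(57, 4) = 395010 subsets S of size 4, where X_S = 1 if the K_4 on S is monochromatic.
For a fixed S, the K_4 on S has C(4, 2) = 6 edges. P[all 6 edges red] = (1/2)^6, and likewise for blue, so P[monochromatic] = 2·(1/2)^6 = 2^{1 − 6} = 1/32.
By linearity: E[X] = C(57, 4) · 2^{1 − 6} = 395010 · 1/32 = 197505/16.
Numerically: E[X] ≈ 12344.062.

E[X] = C(57,4)·2^(1−C(4,2)) = 197505/16 ≈ 12344.062.


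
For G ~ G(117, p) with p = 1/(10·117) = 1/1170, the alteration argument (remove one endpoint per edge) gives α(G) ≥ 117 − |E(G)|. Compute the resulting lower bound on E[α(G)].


E[|E(G)|] = C(117, 2)·p = 6786 · (1/1170) = 29/5.
E[α(G)] ≥ n − E[|E(G)|] = 117 − 29/5 = 556/5.
Numerically: ≈ 111.2000.
(This is only a lower bound; the true E[α(G)] may be larger.)

E[α(G)] ≥ 556/5 ≈ 111.2000.


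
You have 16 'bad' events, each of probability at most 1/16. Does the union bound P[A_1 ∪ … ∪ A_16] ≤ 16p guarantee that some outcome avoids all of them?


Union bound: P[∪_{i=1}^{16} A_i] ≤ Σ_i P[A_i] ≤ 16·p = 16·(1/16) = 1.
Numerically: 1 ≈ 1.0000000.
Is 1 < 1? NO.
Since the bound 1 is ≥ 1, the union bound is uninformative here; it does NOT by itself certify existence.

16·p = 1 ≈ 1.0000000; existence NOT certified by the union bound.


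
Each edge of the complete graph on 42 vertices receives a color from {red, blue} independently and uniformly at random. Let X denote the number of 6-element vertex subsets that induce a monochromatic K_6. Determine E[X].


Let X = Σ_S X_S over the C(42, 6) = 5245786 subsets S of size 6, where X_S = 1 if the K_6 on S is monochromatic.
For a fixed S, the K_6 on S has C(6, 2) = 15 edges. P[all 15 edges red] = (1/2)^15, and likewise for blue, so P[monochromatic] = 2·(1/2)^15 = 2^{1 − 15} = 1/16384.
By linearity of expectation: E[X] = C(42, 6) · 2^{1 − 15} = 5245786 · 1/16384 = 2622893/8192.
Numerically: E[X] ≈ 320.177.

E[X] = C(42,6)·2^(1−C(6,2)) = 2622893/8192 ≈ 320.177.


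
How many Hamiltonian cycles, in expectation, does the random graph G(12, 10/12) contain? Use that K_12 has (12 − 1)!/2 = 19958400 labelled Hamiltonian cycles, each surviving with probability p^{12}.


K_12 has (12 − 1)!/2 = 19958400 labelled Hamiltonian cycles.
For each such Hamiltonian cycle H, let X_H = 1 if all 12 edges of H are present in G. Then P[X_H = 1] = p^{12} = (5/6)^{12} = 244140625/2176782336.
Summing the indicators: E[X] = Σ_H E[X_H] = 19958400 · p^{12} = 19958400 · 244140625/2176782336 = 469970703125/209952.
Numerically: E[X] ≈ 2.23847e+06.

E[X] = 19958400 · (5/6)^{12} = 469970703125/209952 ≈ 2.23847e+06.


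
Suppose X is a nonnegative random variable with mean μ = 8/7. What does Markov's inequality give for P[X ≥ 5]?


μ = E[X] = 8/7, a = 5.
Markov: P[X ≥ 5] ≤ μ/a = (8/7)/5 = 8/35.
Numerically: ≈ 0.228571.
(Since a = 5 > μ = 1.142857, the bound 8/35 is < 1 and informative.)

P[X ≥ 5] ≤ 8/35 ≈ 0.228571.


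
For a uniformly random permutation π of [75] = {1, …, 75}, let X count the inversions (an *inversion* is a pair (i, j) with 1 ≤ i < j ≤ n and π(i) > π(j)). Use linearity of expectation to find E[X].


Write X = Σ X_I over the C(75, 2) = 2775 pairs i < j, with X_I the indicator of one inversion.
There are 2775 indicators.
For each fixed pair i < j, the values π(i) and π(j) are two distinct elements of {1, …, 75} in uniformly random order; by symmetry P[π(i) > π(j)] = 1/2.
By linearity: E[X] = 2775 · (1/2) = C(75, 2) · (1/2) = 2775/2 = 2775/2 ≈ 1387.500.

E[X] = 2775/2 = 1387.500.


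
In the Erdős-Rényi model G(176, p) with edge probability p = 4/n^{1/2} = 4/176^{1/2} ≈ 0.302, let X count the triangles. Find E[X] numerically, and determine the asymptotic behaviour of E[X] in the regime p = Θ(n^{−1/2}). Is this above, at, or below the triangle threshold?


Number of potential triangles: C(176, 3) = 893200.
Each occurs with probability p³ ≈ (0.302)³ ≈ 2.74101e-02.
By linearity: E[X] = C(176, 3)·p³ ≈ 893200 · 2.74101e-02 ≈ 24482.721.
Since α = 1/2 < 1, p = c/n^{1/2} ≫ 1/n is above the triangle threshold p ~ 1/n. Asymptotically E[X] ~ (c³/6)·n^{3(1−α)} = (4³/6)·n^{1.5} → ∞; triangles are abundant w.h.p.

E[X] ≈ 24482.721; in regime p = Θ(1/n^{1/2}) E[X] diverges (above the triangle threshold p ~ 1/n).


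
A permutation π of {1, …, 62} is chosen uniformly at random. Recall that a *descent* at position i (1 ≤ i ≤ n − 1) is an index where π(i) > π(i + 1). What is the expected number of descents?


Write X = Σ X_I over i = 1, …, 61, with X_I the indicator of one descent.
There are 61 indicators.
For each fixed i, the pair (π(i), π(i+1)) is a uniformly random ordered pair of distinct values from {1, …, 62}; by symmetry P[π(i) > π(i+1)] = 1/2.
By linearity: E[X] = 61 · (1/2) = (62 − 1) · (1/2) = 61/2 ≈ 30.5000.

E[X] = 61/2 = 30.5000.


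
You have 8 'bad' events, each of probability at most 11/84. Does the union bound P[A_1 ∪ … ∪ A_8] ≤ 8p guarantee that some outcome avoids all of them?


Union bound: P[∪_{i=1}^{8} A_i] ≤ Σ_i P[A_i] ≤ 8·p = 8·(11/84) = 22/21.
Numerically: 22/21 ≈ 1.0476190.
Is 22/21 < 1? NO.
Since the bound 22/21 is ≥ 1, the union bound is uninformative here; it does NOT by itself certify existence.

8·p = 22/21 ≈ 1.0476190; existence NOT certified by the union bound.


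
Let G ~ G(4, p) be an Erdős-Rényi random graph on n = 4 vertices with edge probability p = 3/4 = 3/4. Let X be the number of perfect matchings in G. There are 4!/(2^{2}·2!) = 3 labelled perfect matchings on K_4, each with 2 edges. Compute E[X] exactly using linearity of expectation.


K_4 has 4!/(2^{2}·2!) = 3 labelled perfect matchings.
For each such perfect matching H, let X_H = 1 if all 2 edges of H are present in G. Then P[X_H = 1] = p^{2} = (3/4)^{2} = 9/16.
Summing the indicators: E[X] = Σ_H E[X_H] = 3 · p^{2} = 3 · 9/16 = 27/16.
Numerically: E[X] ≈ 1.69.

E[X] = 3 · (3/4)^{2} = 27/16 ≈ 1.69.


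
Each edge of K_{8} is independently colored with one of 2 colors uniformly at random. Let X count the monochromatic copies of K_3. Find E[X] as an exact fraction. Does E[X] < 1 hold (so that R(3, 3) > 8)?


E[X] = C(8, 3) · 2^{1 − 3} = 56 · 2^{−2} = 56/4.
As a reduced fraction: E[X] = 14 ≈ 14.000.
Is E[X] < 1? NO.
Since E[X] ≥ 1, the first-moment bound is inconclusive at n = 8; it does NOT by itself certify R(3, 3) > 8.

E[X] = 14 ≈ 14.000; E[X] ≥ 1; first-moment method inconclusive here.


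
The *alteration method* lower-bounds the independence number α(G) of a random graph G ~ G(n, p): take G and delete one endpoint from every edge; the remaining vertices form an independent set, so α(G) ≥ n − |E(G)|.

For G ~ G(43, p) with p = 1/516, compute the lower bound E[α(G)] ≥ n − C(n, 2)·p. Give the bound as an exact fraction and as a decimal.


E[|E(G)|] = C(43, 2)·p = 903 · (1/516) = 7/4.
E[α(G)] ≥ n − E[|E(G)|] = 43 − 7/4 = 165/4.
Numerically: ≈ 41.2500.
(This is only a lower bound; the true E[α(G)] may be larger.)

E[α(G)] ≥ 165/4 ≈ 41.2500.


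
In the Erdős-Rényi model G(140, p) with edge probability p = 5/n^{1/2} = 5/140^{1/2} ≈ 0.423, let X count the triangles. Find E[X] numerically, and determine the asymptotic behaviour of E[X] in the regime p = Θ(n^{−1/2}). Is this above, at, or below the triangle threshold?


Number of potential triangles: C(140, 3) = 447580.
Each occurs with probability p³ ≈ (0.423)³ ≈ 7.54602e-02.
By linearity: E[X] = C(140, 3)·p³ ≈ 447580 · 7.54602e-02 ≈ 33774.477.
Since α = 1/2 < 1, p = c/n^{1/2} ≫ 1/n is above the triangle threshold p ~ 1/n. Asymptotically E[X] ~ (c³/6)·n^{3(1−α)} = (5³/6)·n^{1.5} → ∞; triangles are abundant w.h.p.

E[X] ≈ 33774.477; in regime p = Θ(1/n^{1/2}) E[X] diverges (above the triangle threshold p ~ 1/n).


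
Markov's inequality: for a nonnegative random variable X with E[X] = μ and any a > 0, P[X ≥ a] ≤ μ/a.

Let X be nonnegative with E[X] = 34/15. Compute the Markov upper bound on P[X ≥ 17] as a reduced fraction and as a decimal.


μ = E[X] = 34/15, a = 17.
Markov: P[X ≥ 17] ≤ μ/a = (34/15)/17 = 2/15.
Numerically: ≈ 0.13333.
(Since a = 17 > μ = 2.26667, the bound 2/15 is < 1 and informative.)

P[X ≥ 17] ≤ 2/15 ≈ 0.13333.


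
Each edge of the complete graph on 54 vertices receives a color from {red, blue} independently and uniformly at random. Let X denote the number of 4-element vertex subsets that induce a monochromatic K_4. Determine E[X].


Let X = Σ_S X_S over the C(54, 4) = 316251 subsets S of size 4, where X_S = 1 if the K_4 on S is monochromatic.
For a fixed S, the K_4 on S has C(4, 2) = 6 edges. P[all 6 edges red] = (1/2)^6, and likewise for blue, so P[monochromatic] = 2·(1/2)^6 = 2^{1 − 6} = 1/32.
By linearity: E[X] = C(54, 4) · 2^{1 − 6} = 316251 · 1/32 = 316251/32.
Numerically: E[X] ≈ 9882.8438.

E[X] = C(54,4)·2^(1−C(4,2)) = 316251/32 ≈ 9882.8438.


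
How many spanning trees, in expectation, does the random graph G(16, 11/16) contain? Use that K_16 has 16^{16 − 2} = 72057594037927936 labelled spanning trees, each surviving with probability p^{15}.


K_16 has 16^{16 − 2} = 72057594037927936 labelled spanning trees.
For each such spanning tree H, let X_H = 1 if all 15 edges of H are present in G. Then P[X_H = 1] = p^{15} = (11/16)^{15} = 4177248169415651/1152921504606846976.
By linearity: E[X] = Σ_H E[X_H] = 72057594037927936 · p^{15} = 72057594037927936 · 4177248169415651/1152921504606846976 = 4177248169415651/16.
Numerically: E[X] ≈ 2.61078e+14.

E[X] = 72057594037927936 · (11/16)^{15} = 4177248169415651/16 ≈ 2.61078e+14.


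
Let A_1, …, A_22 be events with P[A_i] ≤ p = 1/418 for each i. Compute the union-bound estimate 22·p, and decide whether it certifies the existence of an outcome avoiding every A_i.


Union bound: P[∪_{i=1}^{22} A_i] ≤ Σ_i P[A_i] ≤ 22·p = 22·(1/418) = 1/19.
Numerically: 1/19 ≈ 0.0526.
Is 1/19 < 1? YES.
Since P[∪ A_i] ≤ 1/19 < 1, the complement has P[∩ A_i^c] ≥ 1 − 1/19 = 18/19 > 0, so some outcome avoids every A_i.

22·p = 1/19 ≈ 0.0526; existence CERTIFIED by the union bound.


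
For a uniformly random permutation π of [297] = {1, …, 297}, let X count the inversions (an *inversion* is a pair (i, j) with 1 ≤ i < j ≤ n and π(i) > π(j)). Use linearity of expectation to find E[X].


Write X = Σ X_I over the C(297, 2) = 43956 pairs i < j, with X_I the indicator of one inversion.
There are 43956 indicators.
For each fixed pair i < j, the values π(i) and π(j) are two distinct elements of {1, …, 297} in uniformly random order; by symmetry P[π(i) > π(j)] = 1/2.
By linearity: E[X] = 43956 · (1/2) = C(297, 2) · (1/2) = 43956/2 = 21978 ≈ 21978.0000.

E[X] = 21978 = 21978.0000.


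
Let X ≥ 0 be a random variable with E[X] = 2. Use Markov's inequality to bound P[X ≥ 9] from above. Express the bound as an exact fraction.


μ = E[X] = 2, a = 9.
Markov: P[X ≥ 9] ≤ μ/a = (2)/9 = 2/9.
Numerically: ≈ 0.2222.
(Since a = 9 > μ = 2.0000, the bound 2/9 is < 1 and informative.)

P[X ≥ 9] ≤ 2/9 ≈ 0.2222.


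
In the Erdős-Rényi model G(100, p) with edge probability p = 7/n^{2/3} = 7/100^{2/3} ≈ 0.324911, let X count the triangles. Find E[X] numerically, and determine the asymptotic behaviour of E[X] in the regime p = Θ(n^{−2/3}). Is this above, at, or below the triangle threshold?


Number of potential triangles: C(100, 3) = 161700.
Each occurs with probability p³ ≈ (0.324911)³ ≈ 3.43000000e-02.
By linearity: E[X] = C(100, 3)·p³ ≈ 161700 · 3.43000000e-02 ≈ 5546.310000.
Since α = 2/3 < 1, p = c/n^{2/3} ≫ 1/n is above the triangle threshold p ~ 1/n. Asymptotically E[X] ~ (c³/6)·n^{3(1−α)} = (7³/6)·n^{1} → ∞; triangles are abundant w.h.p.

E[X] ≈ 5546.310000; in regime p = Θ(1/n^{2/3}) E[X] diverges (above the triangle threshold p ~ 1/n).


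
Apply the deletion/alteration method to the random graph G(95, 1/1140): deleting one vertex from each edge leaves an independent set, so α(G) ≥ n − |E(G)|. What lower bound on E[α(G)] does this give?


E[|E(G)|] = C(95, 2)·p = 4465 · (1/1140) = 47/12.
E[α(G)] ≥ n − E[|E(G)|] = 95 − 47/12 = 1093/12.
Numerically: ≈ 91.083333.
(This is only a lower bound; the true E[α(G)] may be larger.)

E[α(G)] ≥ 1093/12 ≈ 91.083333.


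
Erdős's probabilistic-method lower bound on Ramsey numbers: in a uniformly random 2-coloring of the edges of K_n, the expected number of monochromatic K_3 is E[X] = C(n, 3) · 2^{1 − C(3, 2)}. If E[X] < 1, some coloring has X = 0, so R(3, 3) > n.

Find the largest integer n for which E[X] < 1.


We need C(n, 3) · 2^{1 − 3} < 1, i.e. C(n, 3) < 2^{3 − 1} = 4.
Check values of n near the boundary:
  n = 3: C(3, 3) = 1; 1 < 4? YES
  n = 4: C(4, 3) = 4; 4 < 4? NO
  n = 5: C(5, 3) = 10; 10 < 4? NO
  n = 6: C(6, 3) = 20; 20 < 4? NO
The largest n with C(n, 3) < 4 is n = 3 (where E[X] = 1/4 ≈ 0.250000). Hence R(3, 3) > 3, i.e. R(3, 3) ≥ 4.

Largest n = 3; hence R(3, 3) > 3.


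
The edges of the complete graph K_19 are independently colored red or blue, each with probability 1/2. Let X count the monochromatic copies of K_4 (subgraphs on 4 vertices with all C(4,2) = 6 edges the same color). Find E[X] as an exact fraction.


Let X = Σ_S X_S over the C(19, 4) = 3876 subsets S of size 4, where X_S = 1 if the K_4 on S is monochromatic.
For a fixed S, the K_4 on S has C(4, 2) = 6 edges. P[all 6 edges red] = (1/2)^6, and likewise for blue, so P[monochromatic] = 2·(1/2)^6 = 2^{1 − 6} = 1/32.
By linearity of expectation: E[X] = C(19, 4) · 2^{1 − 6} = 3876 · 1/32 = 969/8.
Numerically: E[X] ≈ 121.125.

E[X] = C(19,4)·2^(1−C(4,2)) = 969/8 ≈ 121.125.


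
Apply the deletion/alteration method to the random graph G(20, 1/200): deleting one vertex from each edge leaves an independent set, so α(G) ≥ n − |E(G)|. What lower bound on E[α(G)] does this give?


E[|E(G)|] = C(20, 2)·p = 190 · (1/200) = 19/20.
E[α(G)] ≥ n − E[|E(G)|] = 20 − 19/20 = 381/20.
Numerically: ≈ 19.0500.
(This is only a lower bound; the true E[α(G)] may be larger.)

E[α(G)] ≥ 381/20 ≈ 19.0500.


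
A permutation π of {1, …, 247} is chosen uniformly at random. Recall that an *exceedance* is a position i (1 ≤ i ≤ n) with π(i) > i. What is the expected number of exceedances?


Write X = Σ_{i=1}^{247} X_i, where X_i = 1_{π(i) > i}.
For each fixed i, π(i) is uniform over {1, …, 247} (marginal of a uniform permutation), so P[π(i) > i] = (n − i)/n. Summing: Σ_{i=1}^{247} (n − i)/n = (0 + 1 + … + 246)/247 = 247(247 − 1)/(2·247) = (247 − 1)/2.
Hence E[X] = Σ_{i=1}^{247} (247 − i)/247 = 123 ≈ 123.0000.

E[X] = 123 = 123.0000.


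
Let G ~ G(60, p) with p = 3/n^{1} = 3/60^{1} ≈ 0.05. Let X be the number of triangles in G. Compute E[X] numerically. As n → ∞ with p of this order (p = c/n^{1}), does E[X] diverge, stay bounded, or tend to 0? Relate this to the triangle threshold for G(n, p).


Number of potential triangles: C(60, 3) = 34220.
Each occurs with probability p³ ≈ (0.05)³ ≈ 1.25000e-04.
By linearity: E[X] = C(60, 3)·p³ ≈ 34220 · 1.25000e-04 ≈ 4.278.
Here α = 1, so p = 3/n is exactly at the triangle threshold p ~ 1/n. Asymptotically E[X] → c³/6 = 3³/6 = 9/2 ≈ 4.500, a bounded constant. In this regime the triangle count is asymptotically Poisson(c³/6).

E[X] ≈ 4.278; in regime p = Θ(1/n^{1}) E[X] stays bounded (at the triangle threshold p ~ 1/n).


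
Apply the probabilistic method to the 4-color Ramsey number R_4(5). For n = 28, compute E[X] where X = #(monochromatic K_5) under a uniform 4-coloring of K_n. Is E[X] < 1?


E[X] = C(28, 5) · 4^{1 − 10} = 98280 · 4^{−9} = 98280/262144.
As a reduced fraction: E[X] = 12285/32768 ≈ 0.37491.
Is E[X] < 1? YES.
Since E[X] < 1, there exists a 4-coloring of K_{28} with no monochromatic K_5; hence R_4(5) > 28.

E[X] = 12285/32768 ≈ 0.37491; E[X] < 1, so R_4(5) > 28.


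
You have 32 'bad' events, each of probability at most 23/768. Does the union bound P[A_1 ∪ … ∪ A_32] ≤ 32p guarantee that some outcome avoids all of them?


Union bound: P[∪_{i=1}^{32} A_i] ≤ Σ_i P[A_i] ≤ 32·p = 32·(23/768) = 23/24.
Numerically: 23/24 ≈ 0.958333.
Is 23/24 < 1? YES.
Since P[∪ A_i] ≤ 23/24 < 1, the complement has P[∩ A_i^c] ≥ 1 − 23/24 = 1/24 > 0, so some outcome avoids every A_i.

32·p = 23/24 ≈ 0.958333; existence CERTIFIED by the union bound.


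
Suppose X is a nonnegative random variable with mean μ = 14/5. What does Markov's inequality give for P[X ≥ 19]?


μ = E[X] = 14/5, a = 19.
Markov: P[X ≥ 19] ≤ μ/a = (14/5)/19 = 14/95.
Numerically: ≈ 0.1474.
(Since a = 19 > μ = 2.8000, the bound 14/95 is < 1 and informative.)

P[X ≥ 19] ≤ 14/95 ≈ 0.1474.


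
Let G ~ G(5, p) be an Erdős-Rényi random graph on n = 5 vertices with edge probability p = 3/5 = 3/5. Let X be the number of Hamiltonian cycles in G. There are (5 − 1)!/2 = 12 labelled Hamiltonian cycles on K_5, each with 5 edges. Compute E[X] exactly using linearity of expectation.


K_5 has (5 − 1)!/2 = 12 labelled Hamiltonian cycles.
For each such Hamiltonian cycle H, let X_H = 1 if all 5 edges of H are present in G. Then P[X_H = 1] = p^{5} = (3/5)^{5} = 243/3125.
By linearity: E[X] = Σ_H E[X_H] = 12 · p^{5} = 12 · 243/3125 = 2916/3125.
Numerically: E[X] ≈ 0.93312.

E[X] = 12 · (3/5)^{5} = 2916/3125 ≈ 0.93312.


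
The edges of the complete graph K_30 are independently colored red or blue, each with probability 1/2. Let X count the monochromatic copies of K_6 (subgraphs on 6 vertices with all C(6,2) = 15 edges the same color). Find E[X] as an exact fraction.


Let X = Σ_S X_S over the C(30, 6) = 593775 subsets S of size 6, where X_S = 1 if the K_6 on S is monochromatic.
For a fixed S, the K_6 on S has C(6, 2) = 15 edges. P[all 15 edges red] = (1/2)^15, and likewise for blue, so P[monochromatic] = 2·(1/2)^15 = 2^{1 − 15} = 1/16384.
Summing: E[X] = C(30, 6) · 2^{1 − 15} = 593775 · 1/16384 = 593775/16384.
Numerically: E[X] ≈ 36.2411.

E[X] = C(30,6)·2^(1−C(6,2)) = 593775/16384 ≈ 36.2411.


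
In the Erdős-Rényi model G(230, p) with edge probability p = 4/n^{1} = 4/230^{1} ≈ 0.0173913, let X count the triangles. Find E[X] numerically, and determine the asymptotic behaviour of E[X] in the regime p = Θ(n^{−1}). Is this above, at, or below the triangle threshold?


Number of potential triangles: C(230, 3) = 2001460.
Each occurs with probability p³ ≈ (0.0173913)³ ≈ 5.26012986e-06.
By linearity: E[X] = C(230, 3)·p³ ≈ 2001460 · 5.26012986e-06 ≈ 10.527940.
Here α = 1, so p = 4/n is exactly at the triangle threshold p ~ 1/n. Asymptotically E[X] → c³/6 = 4³/6 = 32/3 ≈ 10.666667, a bounded constant. In this regime the triangle count is asymptotically Poisson(c³/6).

E[X] ≈ 10.527940; in regime p = Θ(1/n^{1}) E[X] stays bounded (at the triangle threshold p ~ 1/n).


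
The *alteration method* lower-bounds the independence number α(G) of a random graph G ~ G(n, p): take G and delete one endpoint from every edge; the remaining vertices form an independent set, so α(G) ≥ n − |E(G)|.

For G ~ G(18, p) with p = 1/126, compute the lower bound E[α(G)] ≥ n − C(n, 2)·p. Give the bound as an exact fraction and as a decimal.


E[|E(G)|] = C(18, 2)·p = 153 · (1/126) = 17/14.
E[α(G)] ≥ n − E[|E(G)|] = 18 − 17/14 = 235/14.
Numerically: ≈ 16.785714.
(This is only a lower bound; the true E[α(G)] may be larger.)

E[α(G)] ≥ 235/14 ≈ 16.785714.


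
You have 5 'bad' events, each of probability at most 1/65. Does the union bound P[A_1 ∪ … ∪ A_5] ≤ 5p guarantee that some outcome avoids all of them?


Union bound: P[∪_{i=1}^{5} A_i] ≤ Σ_i P[A_i] ≤ 5·p = 5·(1/65) = 1/13.
Numerically: 1/13 ≈ 0.077.
Is 1/13 < 1? YES.
Since P[∪ A_i] ≤ 1/13 < 1, the complement has P[∩ A_i^c] ≥ 1 − 1/13 = 12/13 > 0, so some outcome avoids every A_i.

5·p = 1/13 ≈ 0.077; existence CERTIFIED by the union bound.


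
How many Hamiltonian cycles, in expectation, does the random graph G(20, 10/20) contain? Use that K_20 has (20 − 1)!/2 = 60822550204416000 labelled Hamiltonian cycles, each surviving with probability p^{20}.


K_20 has (20 − 1)!/2 = 60822550204416000 labelled Hamiltonian cycles.
For each such Hamiltonian cycle H, let X_H = 1 if all 20 edges of H are present in G. Then P[X_H = 1] = p^{20} = (1/2)^{20} = 1/1048576.
Summing the indicators: E[X] = Σ_H E[X_H] = 60822550204416000 · p^{20} = 60822550204416000 · 1/1048576 = 1856156927625/32.
Numerically: E[X] ≈ 5.80049e+10.

E[X] = 60822550204416000 · (1/2)^{20} = 1856156927625/32 ≈ 5.80049e+10.


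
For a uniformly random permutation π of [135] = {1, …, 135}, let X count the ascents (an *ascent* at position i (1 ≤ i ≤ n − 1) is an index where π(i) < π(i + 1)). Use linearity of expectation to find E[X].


Write X = Σ X_I over i = 1, …, 134, with X_I the indicator of one ascent.
There are 134 indicators.
For each fixed i, the pair (π(i), π(i+1)) is a uniformly random ordered pair of distinct values from {1, …, 135}; by symmetry P[π(i) < π(i+1)] = 1/2.
By linearity: E[X] = 134 · (1/2) = (135 − 1) · (1/2) = 67 ≈ 67.000.

E[X] = 67 = 67.000.


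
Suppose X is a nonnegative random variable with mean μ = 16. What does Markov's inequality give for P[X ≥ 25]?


μ = E[X] = 16, a = 25.
Markov: P[X ≥ 25] ≤ μ/a = (16)/25 = 16/25.
Numerically: ≈ 0.64000.
(Since a = 25 > μ = 16.00000, the bound 16/25 is < 1 and informative.)

P[X ≥ 25] ≤ 16/25 ≈ 0.64000.


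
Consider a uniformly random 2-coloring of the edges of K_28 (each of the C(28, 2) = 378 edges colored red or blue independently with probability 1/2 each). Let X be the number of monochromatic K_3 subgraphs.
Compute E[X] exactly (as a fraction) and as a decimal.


Let X = Σ_S X_S over the C(28, 3) = 3276 subsets S of size 3, where X_S = 1 if the K_3 on S is monochromatic.
For a fixed S, the K_3 on S has C(3, 2) = 3 edges. P[all 3 edges red] = (1/2)^3, and likewise for blue, so P[monochromatic] = 2·(1/2)^3 = 2^{1 − 3} = 1/4.
By linearity: E[X] = C(28, 3) · 2^{1 − 3} = 3276 · 1/4 = 819.
Numerically: E[X] ≈ 819.000.

E[X] = C(28,3)·2^(1−C(3,2)) = 819 ≈ 819.000.


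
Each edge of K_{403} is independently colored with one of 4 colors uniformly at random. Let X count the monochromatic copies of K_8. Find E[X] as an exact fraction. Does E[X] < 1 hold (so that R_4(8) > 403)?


E[X] = C(403, 8) · 4^{1 − 28} = 16090020602228430 · 4^{−27} = 16090020602228430/18014398509481984.
As a reduced fraction: E[X] = 8045010301114215/9007199254740992 ≈ 0.8931756.
Is E[X] < 1? YES.
Since E[X] < 1, there exists a 4-coloring of K_{403} with no monochromatic K_8; hence R_4(8) > 403.

E[X] = 8045010301114215/9007199254740992 ≈ 0.8931756; E[X] < 1, so R_4(8) > 403.


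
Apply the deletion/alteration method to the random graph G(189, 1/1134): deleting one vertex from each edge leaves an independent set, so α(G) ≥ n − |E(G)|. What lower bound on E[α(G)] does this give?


E[|E(G)|] = C(189, 2)·p = 17766 · (1/1134) = 47/3.
E[α(G)] ≥ n − E[|E(G)|] = 189 − 47/3 = 520/3.
Numerically: ≈ 173.333333.
(This is only a lower bound; the true E[α(G)] may be larger.)

E[α(G)] ≥ 520/3 ≈ 173.333333.


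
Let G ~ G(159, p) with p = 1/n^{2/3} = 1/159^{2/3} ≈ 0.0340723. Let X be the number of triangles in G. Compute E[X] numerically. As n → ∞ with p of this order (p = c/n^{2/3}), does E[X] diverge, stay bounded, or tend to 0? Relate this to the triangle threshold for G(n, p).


Number of potential triangles: C(159, 3) = 657359.
Each occurs with probability p³ ≈ (0.0340723)³ ≈ 3.95553973e-05.
By linearity: E[X] = C(159, 3)·p³ ≈ 657359 · 3.95553973e-05 ≈ 26.002096.
Since α = 2/3 < 1, p = c/n^{2/3} ≫ 1/n is above the triangle threshold p ~ 1/n. Asymptotically E[X] ~ (c³/6)·n^{3(1−α)} = (1³/6)·n^{1} → ∞; triangles are abundant w.h.p.

E[X] ≈ 26.002096; in regime p = Θ(1/n^{2/3}) E[X] diverges (above the triangle threshold p ~ 1/n).


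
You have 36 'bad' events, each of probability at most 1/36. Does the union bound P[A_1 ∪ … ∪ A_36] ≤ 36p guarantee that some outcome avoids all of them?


Union bound: P[∪_{i=1}^{36} A_i] ≤ Σ_i P[A_i] ≤ 36·p = 36·(1/36) = 1.
Numerically: 1 ≈ 1.0000.
Is 1 < 1? NO.
Since the bound 1 is ≥ 1, the union bound is uninformative here; it does NOT by itself certify existence.

36·p = 1 ≈ 1.0000; existence NOT certified by the union bound.


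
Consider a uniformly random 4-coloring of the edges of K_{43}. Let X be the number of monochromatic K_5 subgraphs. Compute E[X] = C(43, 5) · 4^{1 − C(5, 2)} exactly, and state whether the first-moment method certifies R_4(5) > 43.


E[X] = C(43, 5) · 4^{1 − 10} = 962598 · 4^{−9} = 962598/262144.
As a reduced fraction: E[X] = 481299/131072 ≈ 3.672020.
Is E[X] < 1? NO.
Since E[X] ≥ 1, the first-moment bound is inconclusive at n = 43; it does NOT by itself certify R_4(5) > 43.

E[X] = 481299/131072 ≈ 3.672020; E[X] ≥ 1; first-moment method inconclusive here.


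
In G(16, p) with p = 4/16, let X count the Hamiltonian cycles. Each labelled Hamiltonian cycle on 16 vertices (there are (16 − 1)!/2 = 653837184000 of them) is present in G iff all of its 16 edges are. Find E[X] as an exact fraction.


K_16 has (16 − 1)!/2 = 653837184000 labelled Hamiltonian cycles.
For each such Hamiltonian cycle H, let X_H = 1 if all 16 edges of H are present in G. Then P[X_H = 1] = p^{16} = (1/4)^{16} = 1/4294967296.
Summing the indicators: E[X] = Σ_H E[X_H] = 653837184000 · p^{16} = 653837184000 · 1/4294967296 = 638512875/4194304.
Numerically: E[X] ≈ 152.2.

E[X] = 653837184000 · (1/4)^{16} = 638512875/4194304 ≈ 152.2.


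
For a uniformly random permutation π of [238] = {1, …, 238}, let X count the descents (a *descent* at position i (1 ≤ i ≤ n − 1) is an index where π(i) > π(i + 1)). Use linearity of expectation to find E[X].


Write X = Σ X_I over i = 1, …, 237, with X_I the indicator of one descent.
There are 237 indicators.
For each fixed i, the pair (π(i), π(i+1)) is a uniformly random ordered pair of distinct values from {1, …, 238}; by symmetry P[π(i) > π(i+1)] = 1/2.
By linearity: E[X] = 237 · (1/2) = (238 − 1) · (1/2) = 237/2 ≈ 118.50000.

E[X] = 237/2 = 118.50000.


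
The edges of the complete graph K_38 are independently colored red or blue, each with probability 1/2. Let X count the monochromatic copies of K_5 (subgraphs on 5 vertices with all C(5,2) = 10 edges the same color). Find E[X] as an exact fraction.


Let X = Σ_S X_S over the C(38, 5) = 501942 subsets S of size 5, where X_S = 1 if the K_5 on S is monochromatic.
For a fixed S, the K_5 on S has C(5, 2) = 10 edges. P[all 10 edges red] = (1/2)^10, and likewise for blue, so P[monochromatic] = 2·(1/2)^10 = 2^{1 − 10} = 1/512.
By linearity: E[X] = C(38, 5) · 2^{1 − 10} = 501942 · 1/512 = 250971/256.
Numerically: E[X] ≈ 980.355469.

E[X] = C(38,5)·2^(1−C(5,2)) = 250971/256 ≈ 980.355469.


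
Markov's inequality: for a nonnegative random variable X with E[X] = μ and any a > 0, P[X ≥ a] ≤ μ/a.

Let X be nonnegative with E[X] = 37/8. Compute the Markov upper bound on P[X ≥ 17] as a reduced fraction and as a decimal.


μ = E[X] = 37/8, a = 17.
Markov: P[X ≥ 17] ≤ μ/a = (37/8)/17 = 37/136.
Numerically: ≈ 0.272059.
(Since a = 17 > μ = 4.625000, the bound 37/136 is < 1 and informative.)

P[X ≥ 17] ≤ 37/136 ≈ 0.272059.


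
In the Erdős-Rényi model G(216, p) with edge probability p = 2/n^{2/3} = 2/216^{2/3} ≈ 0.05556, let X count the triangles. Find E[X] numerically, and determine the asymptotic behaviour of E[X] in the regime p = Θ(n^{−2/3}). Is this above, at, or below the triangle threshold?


Number of potential triangles: C(216, 3) = 1656360.
Each occurs with probability p³ ≈ (0.05556)³ ≈ 1.714678e-04.
By linearity: E[X] = C(216, 3)·p³ ≈ 1656360 · 1.714678e-04 ≈ 284.0123.
Since α = 2/3 < 1, p = c/n^{2/3} ≫ 1/n is above the triangle threshold p ~ 1/n. Asymptotically E[X] ~ (c³/6)·n^{3(1−α)} = (2³/6)·n^{1} → ∞; triangles are abundant w.h.p.

E[X] ≈ 284.0123; in regime p = Θ(1/n^{2/3}) E[X] diverges (above the triangle threshold p ~ 1/n).


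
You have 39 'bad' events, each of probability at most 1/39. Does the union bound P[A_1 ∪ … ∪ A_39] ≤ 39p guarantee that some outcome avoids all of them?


Union bound: P[∪_{i=1}^{39} A_i] ≤ Σ_i P[A_i] ≤ 39·p = 39·(1/39) = 1.
Numerically: 1 ≈ 1.000000.
Is 1 < 1? NO.
Since the bound 1 is ≥ 1, the union bound is uninformative here; it does NOT by itself certify existence.

39·p = 1 ≈ 1.000000; existence NOT certified by the union bound.


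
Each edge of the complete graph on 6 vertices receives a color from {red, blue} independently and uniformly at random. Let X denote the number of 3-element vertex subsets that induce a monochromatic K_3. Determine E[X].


Let X = Σ_S X_S over the C(6, 3) = 20 subsets S of size 3, where X_S = 1 if the K_3 on S is monochromatic.
For a fixed S, the K_3 on S has C(3, 2) = 3 edges. P[all 3 edges red] = (1/2)^3, and likewise for blue, so P[monochromatic] = 2·(1/2)^3 = 2^{1 − 3} = 1/4.
By linearity of expectation: E[X] = C(6, 3) · 2^{1 − 3} = 20 · 1/4 = 5.
Numerically: E[X] ≈ 5.0000.

E[X] = C(6,3)·2^(1−C(3,2)) = 5 ≈ 5.0000.


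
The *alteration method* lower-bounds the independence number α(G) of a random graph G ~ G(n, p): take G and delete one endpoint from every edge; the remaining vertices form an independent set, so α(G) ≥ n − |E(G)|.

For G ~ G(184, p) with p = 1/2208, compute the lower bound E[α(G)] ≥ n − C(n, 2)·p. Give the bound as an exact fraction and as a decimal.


E[|E(G)|] = C(184, 2)·p = 16836 · (1/2208) = 61/8.
E[α(G)] ≥ n − E[|E(G)|] = 184 − 61/8 = 1411/8.
Numerically: ≈ 176.375.
(This is only a lower bound; the true E[α(G)] may be larger.)

E[α(G)] ≥ 1411/8 ≈ 176.375.


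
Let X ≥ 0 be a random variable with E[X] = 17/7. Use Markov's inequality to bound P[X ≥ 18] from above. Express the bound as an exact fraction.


μ = E[X] = 17/7, a = 18.
Markov: P[X ≥ 18] ≤ μ/a = (17/7)/18 = 17/126.
Numerically: ≈ 0.135.
(Since a = 18 > μ = 2.429, the bound 17/126 is < 1 and informative.)

P[X ≥ 18] ≤ 17/126 ≈ 0.135.


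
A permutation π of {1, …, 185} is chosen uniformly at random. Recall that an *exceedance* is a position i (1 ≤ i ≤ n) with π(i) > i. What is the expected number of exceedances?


Write X = Σ_{i=1}^{185} X_i, where X_i = 1_{π(i) > i}.
For each fixed i, π(i) is uniform over {1, …, 185} (marginal of a uniform permutation), so P[π(i) > i] = (n − i)/n. Summing: Σ_{i=1}^{185} (n − i)/n = (0 + 1 + … + 184)/185 = 185(185 − 1)/(2·185) = (185 − 1)/2.
Hence E[X] = Σ_{i=1}^{185} (185 − i)/185 = 92 ≈ 92.000000.

E[X] = 92 = 92.000000.


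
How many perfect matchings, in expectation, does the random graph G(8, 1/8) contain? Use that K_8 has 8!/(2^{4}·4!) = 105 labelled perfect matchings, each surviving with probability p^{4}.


K_8 has 8!/(2^{4}·4!) = 105 labelled perfect matchings.
For each such perfect matching H, let X_H = 1 if all 4 edges of H are present in G. Then P[X_H = 1] = p^{4} = (1/8)^{4} = 1/4096.
By linearity: E[X] = Σ_H E[X_H] = 105 · p^{4} = 105 · 1/4096 = 105/4096.
Numerically: E[X] ≈ 0.0256348.

E[X] = 105 · (1/8)^{4} = 105/4096 ≈ 0.0256348.


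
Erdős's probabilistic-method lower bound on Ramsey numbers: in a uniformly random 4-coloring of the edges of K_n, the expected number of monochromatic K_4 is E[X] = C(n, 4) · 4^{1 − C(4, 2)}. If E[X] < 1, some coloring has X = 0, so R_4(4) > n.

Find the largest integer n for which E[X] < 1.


We need C(n, 4) · 4^{1 − 6} < 1, i.e. C(n, 4) < 4^{6 − 1} = 1024.
Check values of n near the boundary:
  n = 13: C(13, 4) = 715; 715 < 1024? YES
  n = 14: C(14, 4) = 1001; 1001 < 1024? YES
  n = 15: C(15, 4) = 1365; 1365 < 1024? NO
  n = 16: C(16, 4) = 1820; 1820 < 1024? NO
  n = 17: C(17, 4) = 2380; 2380 < 1024? NO
The largest n with C(n, 4) < 1024 is n = 14 (where E[X] = 1001/1024 ≈ 0.9775391). Hence R_4(4) > 14, i.e. R_4(4) ≥ 15.

Largest n = 14; hence R_4(4) > 14.


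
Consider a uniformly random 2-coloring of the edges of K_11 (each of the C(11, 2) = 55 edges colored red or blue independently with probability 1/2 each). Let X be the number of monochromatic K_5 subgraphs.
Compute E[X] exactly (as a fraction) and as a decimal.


Let X = Σ_S X_S over the C(11, 5) = 462 subsets S of size 5, where X_S = 1 if the K_5 on S is monochromatic.
For a fixed S, the K_5 on S has C(5, 2) = 10 edges. P[all 10 edges red] = (1/2)^10, and likewise for blue, so P[monochromatic] = 2·(1/2)^10 = 2^{1 − 10} = 1/512.
By linearity of expectation: E[X] = C(11, 5) · 2^{1 − 10} = 462 · 1/512 = 231/256.
Numerically: E[X] ≈ 0.902344.

E[X] = C(11,5)·2^(1−C(5,2)) = 231/256 ≈ 0.902344.


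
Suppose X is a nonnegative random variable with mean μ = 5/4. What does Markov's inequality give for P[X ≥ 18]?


μ = E[X] = 5/4, a = 18.
Markov: P[X ≥ 18] ≤ μ/a = (5/4)/18 = 5/72.
Numerically: ≈ 0.069.
(Since a = 18 > μ = 1.250, the bound 5/72 is < 1 and informative.)

P[X ≥ 18] ≤ 5/72 ≈ 0.069.


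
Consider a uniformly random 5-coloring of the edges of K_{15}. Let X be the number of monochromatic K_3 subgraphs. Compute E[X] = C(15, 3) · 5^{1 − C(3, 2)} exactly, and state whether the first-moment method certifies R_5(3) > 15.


E[X] = C(15, 3) · 5^{1 − 3} = 455 · 5^{−2} = 455/25.
As a reduced fraction: E[X] = 91/5 ≈ 18.2000.
Is E[X] < 1? NO.
Since E[X] ≥ 1, the first-moment bound is inconclusive at n = 15; it does NOT by itself certify R_5(3) > 15.

E[X] = 91/5 ≈ 18.2000; E[X] ≥ 1; first-moment method inconclusive here.


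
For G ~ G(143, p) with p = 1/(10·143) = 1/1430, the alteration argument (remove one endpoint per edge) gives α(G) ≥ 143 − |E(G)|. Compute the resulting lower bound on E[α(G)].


E[|E(G)|] = C(143, 2)·p = 10153 · (1/1430) = 71/10.
E[α(G)] ≥ n − E[|E(G)|] = 143 − 71/10 = 1359/10.
Numerically: ≈ 135.90000.
(This is only a lower bound; the true E[α(G)] may be larger.)

E[α(G)] ≥ 1359/10 ≈ 135.90000.


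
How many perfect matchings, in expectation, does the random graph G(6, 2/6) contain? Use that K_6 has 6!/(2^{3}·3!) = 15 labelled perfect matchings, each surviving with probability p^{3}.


K_6 has 6!/(2^{3}·3!) = 15 labelled perfect matchings.
For each such perfect matching H, let X_H = 1 if all 3 edges of H are present in G. Then P[X_H = 1] = p^{3} = (1/3)^{3} = 1/27.
Summing the indicators: E[X] = Σ_H E[X_H] = 15 · p^{3} = 15 · 1/27 = 5/9.
Numerically: E[X] ≈ 0.5556.

E[X] = 15 · (1/3)^{3} = 5/9 ≈ 0.5556.


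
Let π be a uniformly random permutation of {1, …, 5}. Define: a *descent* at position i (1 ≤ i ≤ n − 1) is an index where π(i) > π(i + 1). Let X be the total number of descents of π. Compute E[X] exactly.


Write X = Σ X_I over i = 1, …, 4, with X_I the indicator of one descent.
There are 4 indicators.
For each fixed i, the pair (π(i), π(i+1)) is a uniformly random ordered pair of distinct values from {1, …, 5}; by symmetry P[π(i) > π(i+1)] = 1/2.
By linearity: E[X] = 4 · (1/2) = (5 − 1) · (1/2) = 2 ≈ 2.00000.

E[X] = 2 = 2.00000.


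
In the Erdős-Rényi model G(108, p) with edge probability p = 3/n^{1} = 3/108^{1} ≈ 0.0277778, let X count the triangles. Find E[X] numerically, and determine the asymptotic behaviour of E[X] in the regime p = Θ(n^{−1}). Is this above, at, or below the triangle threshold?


Number of potential triangles: C(108, 3) = 204156.
Each occurs with probability p³ ≈ (0.0277778)³ ≈ 2.14334705e-05.
By linearity: E[X] = C(108, 3)·p³ ≈ 204156 · 2.14334705e-05 ≈ 4.375772.
Here α = 1, so p = 3/n is exactly at the triangle threshold p ~ 1/n. Asymptotically E[X] → c³/6 = 3³/6 = 9/2 ≈ 4.500000, a bounded constant. In this regime the triangle count is asymptotically Poisson(c³/6).

E[X] ≈ 4.375772; in regime p = Θ(1/n^{1}) E[X] stays bounded (at the triangle threshold p ~ 1/n).


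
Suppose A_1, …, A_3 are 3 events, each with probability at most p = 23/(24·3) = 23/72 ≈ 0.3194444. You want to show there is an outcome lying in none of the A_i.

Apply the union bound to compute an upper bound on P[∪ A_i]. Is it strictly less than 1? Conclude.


Union bound: P[∪_{i=1}^{3} A_i] ≤ Σ_i P[A_i] ≤ 3·p = 3·(23/72) = 23/24.
Numerically: 23/24 ≈ 0.9583333.
Is 23/24 < 1? YES.
Since P[∪ A_i] ≤ 23/24 < 1, the complement has P[∩ A_i^c] ≥ 1 − 23/24 = 1/24 > 0, so some outcome avoids every A_i.

3·p = 23/24 ≈ 0.9583333; existence CERTIFIED by the union bound.


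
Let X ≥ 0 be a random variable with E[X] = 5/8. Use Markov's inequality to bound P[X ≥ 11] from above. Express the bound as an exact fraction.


μ = E[X] = 5/8, a = 11.
Markov: P[X ≥ 11] ≤ μ/a = (5/8)/11 = 5/88.
Numerically: ≈ 0.0568.
(Since a = 11 > μ = 0.6250, the bound 5/88 is < 1 and informative.)

P[X ≥ 11] ≤ 5/88 ≈ 0.0568.


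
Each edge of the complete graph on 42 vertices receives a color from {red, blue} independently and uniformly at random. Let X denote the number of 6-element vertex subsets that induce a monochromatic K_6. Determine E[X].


Let X = Σ_S X_S over the C(42, 6) = 5245786 subsets S of size 6, where X_S = 1 if the K_6 on S is monochromatic.
For a fixed S, the K_6 on S has C(6, 2) = 15 edges. P[all 15 edges red] = (1/2)^15, and likewise for blue, so P[monochromatic] = 2·(1/2)^15 = 2^{1 − 15} = 1/16384.
By linearity: E[X] = C(42, 6) · 2^{1 − 15} = 5245786 · 1/16384 = 2622893/8192.
Numerically: E[X] ≈ 320.177.

E[X] = C(42,6)·2^(1−C(6,2)) = 2622893/8192 ≈ 320.177.


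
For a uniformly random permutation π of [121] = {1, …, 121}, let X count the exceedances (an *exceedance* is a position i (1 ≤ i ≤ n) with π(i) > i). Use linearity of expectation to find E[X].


Write X = Σ_{i=1}^{121} X_i, where X_i = 1_{π(i) > i}.
For each fixed i, π(i) is uniform over {1, …, 121} (marginal of a uniform permutation), so P[π(i) > i] = (n − i)/n. Summing: Σ_{i=1}^{121} (n − i)/n = (0 + 1 + … + 120)/121 = 121(121 − 1)/(2·121) = (121 − 1)/2.
Hence E[X] = Σ_{i=1}^{121} (121 − i)/121 = 60 ≈ 60.000.

E[X] = 60 = 60.000.


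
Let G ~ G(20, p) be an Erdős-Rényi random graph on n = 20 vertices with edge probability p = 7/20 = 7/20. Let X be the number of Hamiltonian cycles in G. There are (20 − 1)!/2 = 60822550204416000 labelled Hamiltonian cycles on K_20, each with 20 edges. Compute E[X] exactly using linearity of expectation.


K_20 has (20 − 1)!/2 = 60822550204416000 labelled Hamiltonian cycles.
For each such Hamiltonian cycle H, let X_H = 1 if all 20 edges of H are present in G. Then P[X_H = 1] = p^{20} = (7/20)^{20} = 79792266297612001/104857600000000000000000000.
By linearity: E[X] = Σ_H E[X_H] = 60822550204416000 · p^{20} = 60822550204416000 · 79792266297612001/104857600000000000000000000 = 1184855742873690605203907421/25600000000000000000.
Numerically: E[X] ≈ 4.628e+07.

E[X] = 60822550204416000 · (7/20)^{20} = 1184855742873690605203907421/25600000000000000000 ≈ 4.628e+07.
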